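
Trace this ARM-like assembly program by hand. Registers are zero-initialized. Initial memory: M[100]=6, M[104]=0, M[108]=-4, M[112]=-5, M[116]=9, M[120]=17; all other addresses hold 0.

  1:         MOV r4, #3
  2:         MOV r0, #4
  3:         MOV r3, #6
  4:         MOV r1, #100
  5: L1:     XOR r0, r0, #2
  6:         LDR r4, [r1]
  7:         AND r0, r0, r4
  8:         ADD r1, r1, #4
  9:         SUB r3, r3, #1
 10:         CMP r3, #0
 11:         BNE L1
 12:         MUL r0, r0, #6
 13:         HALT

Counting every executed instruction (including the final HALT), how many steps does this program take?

48

r4=3
r0=4
r3=6
r1=100
r0=4^2=6
r4=M[100]=6
r0=6&6=6
r1=100+4=104
r3=6-1=5
CMP r3, #0  (cmp 5,0)
BNE L1: taken
r0=6^2=4
r4=M[104]=0
r0=4&0=0
r1=104+4=108
r3=5-1=4
CMP r3, #0  (cmp 4,0)
BNE L1: taken
r0=0^2=2
r4=M[108]=-4
r0=2&(-4)=0
r1=108+4=112
r3=4-1=3
CMP r3, #0  (cmp 3,0)
BNE L1: taken
r0=0^2=2
r4=M[112]=-5
r0=2&(-5)=2
r1=112+4=116
r3=3-1=2
CMP r3, #0  (cmp 2,0)
BNE L1: taken
r0=2^2=0
r4=M[116]=9
r0=0&9=0
r1=116+4=120
r3=2-1=1
CMP r3, #0  (cmp 1,0)
BNE L1: taken
r0=0^2=2
r4=M[120]=17
r0=2&17=0
r1=120+4=124
r3=1-1=0
CMP r3, #0  (cmp 0,0)
BNE L1: not taken
r0=0*6=0
halt.
Total executed instructions: 48.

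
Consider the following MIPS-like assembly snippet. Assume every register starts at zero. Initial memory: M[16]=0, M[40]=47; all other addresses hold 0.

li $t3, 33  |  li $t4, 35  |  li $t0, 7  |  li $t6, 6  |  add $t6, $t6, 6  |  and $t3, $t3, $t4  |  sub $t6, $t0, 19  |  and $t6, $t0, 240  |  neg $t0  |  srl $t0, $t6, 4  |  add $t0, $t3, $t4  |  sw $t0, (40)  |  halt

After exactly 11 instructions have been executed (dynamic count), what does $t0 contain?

after li $t3, 33: $t3=33
after li $t4, 35: $t4=35
after li $t0, 7: $t0=7
after li $t6, 6: $t6=6
after add $t6, $t6, 6: $t6=6+6=12
after and $t3, $t3, $t4: $t3=33&35=33
after sub $t6, $t0, 19: $t6=7-19=-12
after and $t6, $t0, 240: $t6=7&240=0
after neg $t0: $t0=-(7)=-7
after srl $t0, $t6, 4: $t0=0>>4=0
after add $t0, $t3, $t4: $t0=33+35=68
After step 11: $t0 = 68.

68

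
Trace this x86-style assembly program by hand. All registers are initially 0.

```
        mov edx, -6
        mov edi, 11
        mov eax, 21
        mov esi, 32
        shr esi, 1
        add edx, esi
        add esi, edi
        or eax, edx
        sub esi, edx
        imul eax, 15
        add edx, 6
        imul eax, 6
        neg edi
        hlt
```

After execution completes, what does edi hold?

edx=-6
edi=11
eax=21
esi=32
esi=32>>1=16
edx=(-6)+16=10
esi=16+11=27
eax=21|10=31
esi=27-10=17
eax=31*15=465
edx=10+6=16
eax=465*6=2790
edi=-(11)=-11
halt.

-11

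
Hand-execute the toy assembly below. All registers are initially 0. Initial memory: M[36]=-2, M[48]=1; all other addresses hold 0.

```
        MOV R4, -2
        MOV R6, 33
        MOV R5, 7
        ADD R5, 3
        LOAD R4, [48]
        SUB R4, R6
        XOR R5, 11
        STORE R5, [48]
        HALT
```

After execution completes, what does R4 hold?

after MOV R4, -2: R4=-2
after MOV R6, 33: R6=33
after MOV R5, 7: R5=7
after ADD R5, 3: R5=7+3=10
after LOAD R4, [48]: R4=M[48]=1
after SUB R4, R6: R4=1-33=-32
after XOR R5, 11: R5=10^11=1
STORE R5, [48] → M[48]=1
halt.

-32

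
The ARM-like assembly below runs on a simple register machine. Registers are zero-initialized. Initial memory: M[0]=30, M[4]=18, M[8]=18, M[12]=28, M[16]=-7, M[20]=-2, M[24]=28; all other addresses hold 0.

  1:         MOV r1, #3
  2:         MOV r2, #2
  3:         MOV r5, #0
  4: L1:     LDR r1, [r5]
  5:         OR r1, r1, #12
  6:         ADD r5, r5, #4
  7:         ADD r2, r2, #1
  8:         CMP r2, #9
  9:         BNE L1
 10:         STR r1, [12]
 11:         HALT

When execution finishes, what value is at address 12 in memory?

28

MOV r1, #3 → r1=3
MOV r2, #2 → r2=2
MOV r5, #0 → r5=0
LDR r1, [r5] → r1=M[0]=30
OR r1, r1, #12 → r1=30|12=30
ADD r5, r5, #4 → r5=0+4=4
ADD r2, r2, #1 → r2=2+1=3
CMP r2, #9  (cmp 3,9)
BNE L1: taken
LDR r1, [r5] → r1=M[4]=18
OR r1, r1, #12 → r1=18|12=30
ADD r5, r5, #4 → r5=4+4=8
ADD r2, r2, #1 → r2=3+1=4
CMP r2, #9  (cmp 4,9)
BNE L1: taken
LDR r1, [r5] → r1=M[8]=18
OR r1, r1, #12 → r1=18|12=30
ADD r5, r5, #4 → r5=8+4=12
ADD r2, r2, #1 → r2=4+1=5
CMP r2, #9  (cmp 5,9)
BNE L1: taken
LDR r1, [r5] → r1=M[12]=28
OR r1, r1, #12 → r1=28|12=28
ADD r5, r5, #4 → r5=12+4=16
ADD r2, r2, #1 → r2=5+1=6
CMP r2, #9  (cmp 6,9)
BNE L1: taken
LDR r1, [r5] → r1=M[16]=-7
OR r1, r1, #12 → r1=(-7)|12=-3
ADD r5, r5, #4 → r5=16+4=20
ADD r2, r2, #1 → r2=6+1=7
CMP r2, #9  (cmp 7,9)
BNE L1: taken
LDR r1, [r5] → r1=M[20]=-2
OR r1, r1, #12 → r1=(-2)|12=-2
ADD r5, r5, #4 → r5=20+4=24
ADD r2, r2, #1 → r2=7+1=8
CMP r2, #9  (cmp 8,9)
BNE L1: taken
LDR r1, [r5] → r1=M[24]=28
OR r1, r1, #12 → r1=28|12=28
ADD r5, r5, #4 → r5=24+4=28
ADD r2, r2, #1 → r2=8+1=9
CMP r2, #9  (cmp 9,9)
BNE L1: not taken
STR r1, [12] → M[12]=28
halt.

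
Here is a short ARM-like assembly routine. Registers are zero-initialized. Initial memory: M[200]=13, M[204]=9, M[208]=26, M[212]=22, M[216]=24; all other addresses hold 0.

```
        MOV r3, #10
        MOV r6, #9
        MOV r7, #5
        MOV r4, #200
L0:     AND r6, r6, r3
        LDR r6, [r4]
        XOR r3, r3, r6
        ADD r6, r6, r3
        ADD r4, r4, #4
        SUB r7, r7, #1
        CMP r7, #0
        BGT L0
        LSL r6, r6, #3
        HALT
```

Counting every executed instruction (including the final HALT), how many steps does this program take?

after MOV r3, #10: r3=10
after MOV r6, #9: r6=9
after MOV r7, #5: r7=5
after MOV r4, #200: r4=200
after AND r6, r6, r3: r6=9&10=8
after LDR r6, [r4]: r6=M[200]=13
after XOR r3, r3, r6: r3=10^13=7
after ADD r6, r6, r3: r6=13+7=20
after ADD r4, r4, #4: r4=200+4=204
after SUB r7, r7, #1: r7=5-1=4
CMP r7, #0  (cmp 4,0)
BGT L0: taken
after AND r6, r6, r3: r6=20&7=4
after LDR r6, [r4]: r6=M[204]=9
after XOR r3, r3, r6: r3=7^9=14
after ADD r6, r6, r3: r6=9+14=23
after ADD r4, r4, #4: r4=204+4=208
after SUB r7, r7, #1: r7=4-1=3
CMP r7, #0  (cmp 3,0)
BGT L0: taken
after AND r6, r6, r3: r6=23&14=6
after LDR r6, [r4]: r6=M[208]=26
after XOR r3, r3, r6: r3=14^26=20
after ADD r6, r6, r3: r6=26+20=46
after ADD r4, r4, #4: r4=208+4=212
after SUB r7, r7, #1: r7=3-1=2
CMP r7, #0  (cmp 2,0)
BGT L0: taken
after AND r6, r6, r3: r6=46&20=4
after LDR r6, [r4]: r6=M[212]=22
after XOR r3, r3, r6: r3=20^22=2
after ADD r6, r6, r3: r6=22+2=24
after ADD r4, r4, #4: r4=212+4=216
after SUB r7, r7, #1: r7=2-1=1
CMP r7, #0  (cmp 1,0)
BGT L0: taken
after AND r6, r6, r3: r6=24&2=0
after LDR r6, [r4]: r6=M[216]=24
after XOR r3, r3, r6: r3=2^24=26
after ADD r6, r6, r3: r6=24+26=50
after ADD r4, r4, #4: r4=216+4=220
after SUB r7, r7, #1: r7=1-1=0
CMP r7, #0  (cmp 0,0)
BGT L0: not taken
after LSL r6, r6, #3: r6=50<<3=400
halt.
Total executed instructions: 46.

46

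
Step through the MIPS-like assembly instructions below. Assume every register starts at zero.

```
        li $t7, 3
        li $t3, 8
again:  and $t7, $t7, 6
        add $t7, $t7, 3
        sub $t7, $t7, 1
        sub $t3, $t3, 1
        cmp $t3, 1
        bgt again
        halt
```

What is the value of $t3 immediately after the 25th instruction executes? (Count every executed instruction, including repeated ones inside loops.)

after li $t7, 3: $t7=3
after li $t3, 8: $t3=8
after and $t7, $t7, 6: $t7=3&6=2
after add $t7, $t7, 3: $t7=2+3=5
after sub $t7, $t7, 1: $t7=5-1=4
after sub $t3, $t3, 1: $t3=8-1=7
cmp $t3, 1  (cmp 7,1)
bgt again: taken
after and $t7, $t7, 6: $t7=4&6=4
after add $t7, $t7, 3: $t7=4+3=7
after sub $t7, $t7, 1: $t7=7-1=6
after sub $t3, $t3, 1: $t3=7-1=6
cmp $t3, 1  (cmp 6,1)
bgt again: taken
after and $t7, $t7, 6: $t7=6&6=6
after add $t7, $t7, 3: $t7=6+3=9
after sub $t7, $t7, 1: $t7=9-1=8
after sub $t3, $t3, 1: $t3=6-1=5
cmp $t3, 1  (cmp 5,1)
bgt again: taken
after and $t7, $t7, 6: $t7=8&6=0
after add $t7, $t7, 3: $t7=0+3=3
after sub $t7, $t7, 1: $t7=3-1=2
after sub $t3, $t3, 1: $t3=5-1=4
cmp $t3, 1  (cmp 4,1)
After step 25: $t3 = 4.

4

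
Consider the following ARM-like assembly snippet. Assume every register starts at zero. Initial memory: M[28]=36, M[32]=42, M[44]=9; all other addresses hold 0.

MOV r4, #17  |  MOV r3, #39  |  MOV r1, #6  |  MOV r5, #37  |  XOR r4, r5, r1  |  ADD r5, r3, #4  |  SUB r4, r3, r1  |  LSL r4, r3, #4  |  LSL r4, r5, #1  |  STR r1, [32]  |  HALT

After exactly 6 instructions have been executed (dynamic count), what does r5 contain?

43

MOV r4, #17 → r4=17
MOV r3, #39 → r3=39
MOV r1, #6 → r1=6
MOV r5, #37 → r5=37
XOR r4, r5, r1 → r4=37^6=35
ADD r5, r3, #4 → r5=39+4=43
After step 6: r5 = 43.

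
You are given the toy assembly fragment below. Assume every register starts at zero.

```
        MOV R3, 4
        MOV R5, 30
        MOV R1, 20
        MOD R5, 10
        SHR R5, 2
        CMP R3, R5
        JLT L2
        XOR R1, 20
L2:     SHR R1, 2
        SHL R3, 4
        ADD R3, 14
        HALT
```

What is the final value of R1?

0

after MOV R3, 4: R3=4
after MOV R5, 30: R5=30
after MOV R1, 20: R1=20
after MOD R5, 10: R5=30%10=0
after SHR R5, 2: R5=0>>2=0
CMP R3, R5  (cmp 4,0)
JLT L2: not taken
after XOR R1, 20: R1=20^20=0
after SHR R1, 2: R1=0>>2=0
after SHL R3, 4: R3=4<<4=64
after ADD R3, 14: R3=64+14=78
halt.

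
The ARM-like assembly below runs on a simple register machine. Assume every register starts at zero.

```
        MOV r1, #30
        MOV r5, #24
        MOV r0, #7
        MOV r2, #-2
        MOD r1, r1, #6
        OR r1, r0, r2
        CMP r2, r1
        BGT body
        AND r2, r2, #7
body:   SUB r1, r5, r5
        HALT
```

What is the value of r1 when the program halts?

0

r1=30
r5=24
r0=7
r2=-2
r1=30%6=0
r1=7|(-2)=-1
CMP r2, r1  (cmp -2,-1)
BGT body: not taken
r2=(-2)&7=6
r1=24-24=0
halt.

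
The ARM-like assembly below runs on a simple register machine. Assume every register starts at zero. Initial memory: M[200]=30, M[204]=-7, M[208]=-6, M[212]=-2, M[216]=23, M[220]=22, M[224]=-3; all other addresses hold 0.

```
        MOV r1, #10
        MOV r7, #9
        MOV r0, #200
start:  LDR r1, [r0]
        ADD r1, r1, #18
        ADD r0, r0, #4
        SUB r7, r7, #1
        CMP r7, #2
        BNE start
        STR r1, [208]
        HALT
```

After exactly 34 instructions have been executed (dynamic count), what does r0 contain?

MOV r1, #10 → r1=10
MOV r7, #9 → r7=9
MOV r0, #200 → r0=200
LDR r1, [r0] → r1=M[200]=30
ADD r1, r1, #18 → r1=30+18=48
ADD r0, r0, #4 → r0=200+4=204
SUB r7, r7, #1 → r7=9-1=8
CMP r7, #2  (cmp 8,2)
BNE start: taken
LDR r1, [r0] → r1=M[204]=-7
ADD r1, r1, #18 → r1=(-7)+18=11
ADD r0, r0, #4 → r0=204+4=208
SUB r7, r7, #1 → r7=8-1=7
CMP r7, #2  (cmp 7,2)
BNE start: taken
LDR r1, [r0] → r1=M[208]=-6
ADD r1, r1, #18 → r1=(-6)+18=12
ADD r0, r0, #4 → r0=208+4=212
SUB r7, r7, #1 → r7=7-1=6
CMP r7, #2  (cmp 6,2)
BNE start: taken
LDR r1, [r0] → r1=M[212]=-2
ADD r1, r1, #18 → r1=(-2)+18=16
ADD r0, r0, #4 → r0=212+4=216
SUB r7, r7, #1 → r7=6-1=5
CMP r7, #2  (cmp 5,2)
BNE start: taken
LDR r1, [r0] → r1=M[216]=23
ADD r1, r1, #18 → r1=23+18=41
ADD r0, r0, #4 → r0=216+4=220
SUB r7, r7, #1 → r7=5-1=4
CMP r7, #2  (cmp 4,2)
BNE start: taken
LDR r1, [r0] → r1=M[220]=22
After step 34: r0 = 220.

220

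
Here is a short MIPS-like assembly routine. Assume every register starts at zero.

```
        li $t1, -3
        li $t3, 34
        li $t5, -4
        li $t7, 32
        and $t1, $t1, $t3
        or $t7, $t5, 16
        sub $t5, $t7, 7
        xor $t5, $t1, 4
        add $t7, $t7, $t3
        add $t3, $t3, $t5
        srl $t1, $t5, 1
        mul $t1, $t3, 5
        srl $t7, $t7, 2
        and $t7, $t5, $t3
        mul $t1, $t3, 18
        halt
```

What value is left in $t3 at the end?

$t1=-3
$t3=34
$t5=-4
$t7=32
$t1=(-3)&34=32
$t7=(-4)|16=-4
$t5=(-4)-7=-11
$t5=32^4=36
$t7=(-4)+34=30
$t3=34+36=70
$t1=36>>1=18
$t1=70*5=350
$t7=30>>2=7
$t7=36&70=4
$t1=70*18=1260
halt.

70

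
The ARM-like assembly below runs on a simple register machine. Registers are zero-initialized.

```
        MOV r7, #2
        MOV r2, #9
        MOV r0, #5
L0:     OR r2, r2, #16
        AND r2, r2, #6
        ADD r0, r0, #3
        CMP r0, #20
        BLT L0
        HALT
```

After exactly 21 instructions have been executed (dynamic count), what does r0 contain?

r7=2
r2=9
r0=5
r2=9|16=25
r2=25&6=0
r0=5+3=8
CMP r0, #20  (cmp 8,20)
BLT L0: taken
r2=0|16=16
r2=16&6=0
r0=8+3=11
CMP r0, #20  (cmp 11,20)
BLT L0: taken
r2=0|16=16
r2=16&6=0
r0=11+3=14
CMP r0, #20  (cmp 14,20)
BLT L0: taken
r2=0|16=16
r2=16&6=0
r0=14+3=17
After step 21: r0 = 17.

17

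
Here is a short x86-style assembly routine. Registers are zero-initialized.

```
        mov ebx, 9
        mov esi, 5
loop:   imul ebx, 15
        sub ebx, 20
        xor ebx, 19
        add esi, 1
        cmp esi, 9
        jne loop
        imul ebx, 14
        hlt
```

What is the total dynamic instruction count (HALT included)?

ebx=9
esi=5
ebx=9*15=135
ebx=135-20=115
ebx=115^19=96
esi=5+1=6
cmp esi, 9  (cmp 6,9)
jne loop: taken
ebx=96*15=1440
ebx=1440-20=1420
ebx=1420^19=1439
esi=6+1=7
cmp esi, 9  (cmp 7,9)
jne loop: taken
ebx=1439*15=21585
ebx=21585-20=21565
ebx=21565^19=21550
esi=7+1=8
cmp esi, 9  (cmp 8,9)
jne loop: taken
ebx=21550*15=323250
ebx=323250-20=323230
ebx=323230^19=323213
esi=8+1=9
cmp esi, 9  (cmp 9,9)
jne loop: not taken
ebx=323213*14=4524982
halt.
Total executed instructions: 28.

28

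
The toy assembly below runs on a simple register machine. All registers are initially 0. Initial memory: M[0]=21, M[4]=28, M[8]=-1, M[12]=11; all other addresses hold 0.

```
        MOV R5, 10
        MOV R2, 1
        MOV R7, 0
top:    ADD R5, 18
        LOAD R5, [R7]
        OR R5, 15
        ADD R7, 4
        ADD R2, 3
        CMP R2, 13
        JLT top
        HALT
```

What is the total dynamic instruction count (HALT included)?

R5=10
R2=1
R7=0
R5=10+18=28
R5=M[0]=21
R5=21|15=31
R7=0+4=4
R2=1+3=4
CMP R2, 13  (cmp 4,13)
JLT top: taken
R5=31+18=49
R5=M[4]=28
R5=28|15=31
R7=4+4=8
R2=4+3=7
CMP R2, 13  (cmp 7,13)
JLT top: taken
R5=31+18=49
R5=M[8]=-1
R5=(-1)|15=-1
R7=8+4=12
R2=7+3=10
CMP R2, 13  (cmp 10,13)
JLT top: taken
R5=(-1)+18=17
R5=M[12]=11
R5=11|15=15
R7=12+4=16
R2=10+3=13
CMP R2, 13  (cmp 13,13)
JLT top: not taken
halt.
Total executed instructions: 32.

32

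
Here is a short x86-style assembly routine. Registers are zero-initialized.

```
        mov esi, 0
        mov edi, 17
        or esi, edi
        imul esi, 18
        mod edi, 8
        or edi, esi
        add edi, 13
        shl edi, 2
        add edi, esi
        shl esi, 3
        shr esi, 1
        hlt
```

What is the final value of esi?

mov esi, 0 → esi=0
mov edi, 17 → edi=17
or esi, edi → esi=0|17=17
imul esi, 18 → esi=17*18=306
mod edi, 8 → edi=17%8=1
or edi, esi → edi=1|306=307
add edi, 13 → edi=307+13=320
shl edi, 2 → edi=320<<2=1280
add edi, esi → edi=1280+306=1586
shl esi, 3 → esi=306<<3=2448
shr esi, 1 → esi=2448>>1=1224
halt.

1224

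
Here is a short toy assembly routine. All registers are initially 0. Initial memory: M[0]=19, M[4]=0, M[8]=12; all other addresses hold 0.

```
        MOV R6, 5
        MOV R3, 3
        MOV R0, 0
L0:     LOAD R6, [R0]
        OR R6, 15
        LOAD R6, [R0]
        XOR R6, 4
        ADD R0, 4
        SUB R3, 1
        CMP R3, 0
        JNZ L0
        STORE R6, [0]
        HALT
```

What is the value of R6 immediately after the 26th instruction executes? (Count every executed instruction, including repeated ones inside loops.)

8

MOV R6, 5 → R6=5
MOV R3, 3 → R3=3
MOV R0, 0 → R0=0
LOAD R6, [R0] → R6=M[0]=19
OR R6, 15 → R6=19|15=31
LOAD R6, [R0] → R6=M[0]=19
XOR R6, 4 → R6=19^4=23
ADD R0, 4 → R0=0+4=4
SUB R3, 1 → R3=3-1=2
CMP R3, 0  (cmp 2,0)
JNZ L0: taken
LOAD R6, [R0] → R6=M[4]=0
OR R6, 15 → R6=0|15=15
LOAD R6, [R0] → R6=M[4]=0
XOR R6, 4 → R6=0^4=4
ADD R0, 4 → R0=4+4=8
SUB R3, 1 → R3=2-1=1
CMP R3, 0  (cmp 1,0)
JNZ L0: taken
LOAD R6, [R0] → R6=M[8]=12
OR R6, 15 → R6=12|15=15
LOAD R6, [R0] → R6=M[8]=12
XOR R6, 4 → R6=12^4=8
ADD R0, 4 → R0=8+4=12
SUB R3, 1 → R3=1-1=0
CMP R3, 0  (cmp 0,0)
After step 26: R6 = 8.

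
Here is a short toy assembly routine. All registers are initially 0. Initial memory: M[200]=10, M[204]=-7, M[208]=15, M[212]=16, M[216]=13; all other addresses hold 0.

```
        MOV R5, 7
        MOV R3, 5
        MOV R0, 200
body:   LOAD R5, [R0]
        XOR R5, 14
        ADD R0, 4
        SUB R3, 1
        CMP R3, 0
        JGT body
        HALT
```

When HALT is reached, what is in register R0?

R5=7
R3=5
R0=200
R5=M[200]=10
R5=10^14=4
R0=200+4=204
R3=5-1=4
CMP R3, 0  (cmp 4,0)
JGT body: taken
R5=M[204]=-7
R5=(-7)^14=-9
R0=204+4=208
R3=4-1=3
CMP R3, 0  (cmp 3,0)
JGT body: taken
R5=M[208]=15
R5=15^14=1
R0=208+4=212
R3=3-1=2
CMP R3, 0  (cmp 2,0)
JGT body: taken
R5=M[212]=16
R5=16^14=30
R0=212+4=216
R3=2-1=1
CMP R3, 0  (cmp 1,0)
JGT body: taken
R5=M[216]=13
R5=13^14=3
R0=216+4=220
R3=1-1=0
CMP R3, 0  (cmp 0,0)
JGT body: not taken
halt.

220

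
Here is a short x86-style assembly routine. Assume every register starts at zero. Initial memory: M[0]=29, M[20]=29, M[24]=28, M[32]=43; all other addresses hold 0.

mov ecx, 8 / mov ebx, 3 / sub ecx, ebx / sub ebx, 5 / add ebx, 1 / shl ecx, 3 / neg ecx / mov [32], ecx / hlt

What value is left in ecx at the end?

ecx=8
ebx=3
ecx=8-3=5
ebx=3-5=-2
ebx=(-2)+1=-1
ecx=5<<3=40
ecx=-(40)=-40
mov [32], ecx → M[32]=-40
halt.

-40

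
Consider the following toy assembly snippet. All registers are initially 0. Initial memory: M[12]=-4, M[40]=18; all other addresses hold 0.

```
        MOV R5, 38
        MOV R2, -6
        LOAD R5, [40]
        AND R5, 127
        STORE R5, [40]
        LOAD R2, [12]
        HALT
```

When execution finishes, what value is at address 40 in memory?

18

after MOV R5, 38: R5=38
after MOV R2, -6: R2=-6
after LOAD R5, [40]: R5=M[40]=18
after AND R5, 127: R5=18&127=18
STORE R5, [40] → M[40]=18
after LOAD R2, [12]: R2=M[12]=-4
halt.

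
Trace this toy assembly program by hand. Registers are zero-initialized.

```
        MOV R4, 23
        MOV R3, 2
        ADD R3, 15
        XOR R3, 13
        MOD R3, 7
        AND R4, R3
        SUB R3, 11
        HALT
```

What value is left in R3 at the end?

MOV R4, 23 → R4=23
MOV R3, 2 → R3=2
ADD R3, 15 → R3=2+15=17
XOR R3, 13 → R3=17^13=28
MOD R3, 7 → R3=28%7=0
AND R4, R3 → R4=23&0=0
SUB R3, 11 → R3=0-11=-11
halt.

-11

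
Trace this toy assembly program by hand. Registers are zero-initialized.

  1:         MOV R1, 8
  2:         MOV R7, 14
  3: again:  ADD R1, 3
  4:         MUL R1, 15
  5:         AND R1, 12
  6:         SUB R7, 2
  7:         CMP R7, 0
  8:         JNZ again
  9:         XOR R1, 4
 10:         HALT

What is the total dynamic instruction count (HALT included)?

R1=8
R7=14
R1=8+3=11
R1=11*15=165
R1=165&12=4
R7=14-2=12
CMP R7, 0  (cmp 12,0)
JNZ again: taken
R1=4+3=7
R1=7*15=105
R1=105&12=8
R7=12-2=10
CMP R7, 0  (cmp 10,0)
JNZ again: taken
R1=8+3=11
R1=11*15=165
R1=165&12=4
R7=10-2=8
CMP R7, 0  (cmp 8,0)
JNZ again: taken
R1=4+3=7
R1=7*15=105
R1=105&12=8
R7=8-2=6
CMP R7, 0  (cmp 6,0)
JNZ again: taken
R1=8+3=11
R1=11*15=165
R1=165&12=4
R7=6-2=4
CMP R7, 0  (cmp 4,0)
JNZ again: taken
R1=4+3=7
R1=7*15=105
R1=105&12=8
R7=4-2=2
CMP R7, 0  (cmp 2,0)
JNZ again: taken
R1=8+3=11
R1=11*15=165
R1=165&12=4
R7=2-2=0
CMP R7, 0  (cmp 0,0)
JNZ again: not taken
R1=4^4=0
halt.
Total executed instructions: 46.

46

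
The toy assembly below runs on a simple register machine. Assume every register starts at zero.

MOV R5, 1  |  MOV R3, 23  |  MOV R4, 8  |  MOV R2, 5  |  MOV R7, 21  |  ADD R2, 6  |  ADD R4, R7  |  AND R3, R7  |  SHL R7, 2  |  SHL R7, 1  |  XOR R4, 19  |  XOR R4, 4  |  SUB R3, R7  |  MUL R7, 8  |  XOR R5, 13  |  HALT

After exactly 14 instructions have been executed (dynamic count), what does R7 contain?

R5=1
R3=23
R4=8
R2=5
R7=21
R2=5+6=11
R4=8+21=29
R3=23&21=21
R7=21<<2=84
R7=84<<1=168
R4=29^19=14
R4=14^4=10
R3=21-168=-147
R7=168*8=1344
After step 14: R7 = 1344.

1344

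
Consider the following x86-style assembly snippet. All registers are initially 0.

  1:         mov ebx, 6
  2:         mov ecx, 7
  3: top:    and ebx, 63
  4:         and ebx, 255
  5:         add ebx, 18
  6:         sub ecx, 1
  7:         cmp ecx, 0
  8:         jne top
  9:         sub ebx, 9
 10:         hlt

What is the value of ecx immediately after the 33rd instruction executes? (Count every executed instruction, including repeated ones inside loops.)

ebx=6
ecx=7
ebx=6&63=6
ebx=6&255=6
ebx=6+18=24
ecx=7-1=6
cmp ecx, 0  (cmp 6,0)
jne top: taken
ebx=24&63=24
ebx=24&255=24
ebx=24+18=42
ecx=6-1=5
cmp ecx, 0  (cmp 5,0)
jne top: taken
ebx=42&63=42
ebx=42&255=42
ebx=42+18=60
ecx=5-1=4
cmp ecx, 0  (cmp 4,0)
jne top: taken
ebx=60&63=60
ebx=60&255=60
ebx=60+18=78
ecx=4-1=3
cmp ecx, 0  (cmp 3,0)
jne top: taken
ebx=78&63=14
ebx=14&255=14
ebx=14+18=32
ecx=3-1=2
cmp ecx, 0  (cmp 2,0)
jne top: taken
ebx=32&63=32
After step 33: ecx = 2.

2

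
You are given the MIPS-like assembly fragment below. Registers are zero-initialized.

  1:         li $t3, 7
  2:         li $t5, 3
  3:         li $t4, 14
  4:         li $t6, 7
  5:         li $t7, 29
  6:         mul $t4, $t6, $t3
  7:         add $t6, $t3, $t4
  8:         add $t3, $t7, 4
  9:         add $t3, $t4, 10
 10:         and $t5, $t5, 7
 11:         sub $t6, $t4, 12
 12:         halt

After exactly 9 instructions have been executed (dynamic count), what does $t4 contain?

$t3=7
$t5=3
$t4=14
$t6=7
$t7=29
$t4=7*7=49
$t6=7+49=56
$t3=29+4=33
$t3=49+10=59
After step 9: $t4 = 49.

49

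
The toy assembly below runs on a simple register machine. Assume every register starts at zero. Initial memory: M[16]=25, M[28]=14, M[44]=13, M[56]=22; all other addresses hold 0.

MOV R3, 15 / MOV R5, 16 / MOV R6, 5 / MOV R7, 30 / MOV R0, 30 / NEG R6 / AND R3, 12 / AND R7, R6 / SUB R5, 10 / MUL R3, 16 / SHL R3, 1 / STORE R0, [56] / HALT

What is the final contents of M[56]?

30

R3=15
R5=16
R6=5
R7=30
R0=30
R6=-(5)=-5
R3=15&12=12
R7=30&(-5)=26
R5=16-10=6
R3=12*16=192
R3=192<<1=384
STORE R0, [56] → M[56]=30
halt.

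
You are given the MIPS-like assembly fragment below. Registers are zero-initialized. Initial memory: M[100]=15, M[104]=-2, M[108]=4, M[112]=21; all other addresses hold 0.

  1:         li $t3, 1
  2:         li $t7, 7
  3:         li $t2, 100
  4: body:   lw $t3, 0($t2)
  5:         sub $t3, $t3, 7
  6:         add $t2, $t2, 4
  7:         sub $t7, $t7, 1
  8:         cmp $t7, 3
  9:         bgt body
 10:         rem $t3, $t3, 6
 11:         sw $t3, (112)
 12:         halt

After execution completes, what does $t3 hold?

2

$t3=1
$t7=7
$t2=100
$t3=M[100]=15
$t3=15-7=8
$t2=100+4=104
$t7=7-1=6
cmp $t7, 3  (cmp 6,3)
bgt body: taken
$t3=M[104]=-2
$t3=(-2)-7=-9
$t2=104+4=108
$t7=6-1=5
cmp $t7, 3  (cmp 5,3)
bgt body: taken
$t3=M[108]=4
$t3=4-7=-3
$t2=108+4=112
$t7=5-1=4
cmp $t7, 3  (cmp 4,3)
bgt body: taken
$t3=M[112]=21
$t3=21-7=14
$t2=112+4=116
$t7=4-1=3
cmp $t7, 3  (cmp 3,3)
bgt body: not taken
$t3=14%6=2
sw $t3, (112) → M[112]=2
halt.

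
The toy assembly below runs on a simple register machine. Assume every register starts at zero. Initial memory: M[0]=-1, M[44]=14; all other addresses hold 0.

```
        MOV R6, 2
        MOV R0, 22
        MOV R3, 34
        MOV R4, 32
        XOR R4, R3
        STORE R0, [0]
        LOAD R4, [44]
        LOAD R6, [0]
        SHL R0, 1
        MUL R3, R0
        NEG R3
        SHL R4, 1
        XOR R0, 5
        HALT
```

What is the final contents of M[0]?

22

MOV R6, 2 → R6=2
MOV R0, 22 → R0=22
MOV R3, 34 → R3=34
MOV R4, 32 → R4=32
XOR R4, R3 → R4=32^34=2
STORE R0, [0] → M[0]=22
LOAD R4, [44] → R4=M[44]=14
LOAD R6, [0] → R6=M[0]=22
SHL R0, 1 → R0=22<<1=44
MUL R3, R0 → R3=34*44=1496
NEG R3 → R3=-(1496)=-1496
SHL R4, 1 → R4=14<<1=28
XOR R0, 5 → R0=44^5=41
halt.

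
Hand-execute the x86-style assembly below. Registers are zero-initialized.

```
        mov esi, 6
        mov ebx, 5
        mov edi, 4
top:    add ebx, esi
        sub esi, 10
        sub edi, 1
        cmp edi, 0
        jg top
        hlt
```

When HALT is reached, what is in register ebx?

esi=6
ebx=5
edi=4
ebx=5+6=11
esi=6-10=-4
edi=4-1=3
cmp edi, 0  (cmp 3,0)
jg top: taken
ebx=11+(-4)=7
esi=(-4)-10=-14
edi=3-1=2
cmp edi, 0  (cmp 2,0)
jg top: taken
ebx=7+(-14)=-7
esi=(-14)-10=-24
edi=2-1=1
cmp edi, 0  (cmp 1,0)
jg top: taken
ebx=(-7)+(-24)=-31
esi=(-24)-10=-34
edi=1-1=0
cmp edi, 0  (cmp 0,0)
jg top: not taken
halt.

-31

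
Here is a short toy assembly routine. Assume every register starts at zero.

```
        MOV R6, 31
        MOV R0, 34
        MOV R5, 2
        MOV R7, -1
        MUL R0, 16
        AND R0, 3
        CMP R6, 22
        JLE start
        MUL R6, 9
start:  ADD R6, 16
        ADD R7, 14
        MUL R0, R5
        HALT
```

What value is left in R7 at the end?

13

R6=31
R0=34
R5=2
R7=-1
R0=34*16=544
R0=544&3=0
CMP R6, 22  (cmp 31,22)
JLE start: not taken
R6=31*9=279
R6=279+16=295
R7=(-1)+14=13
R0=0*2=0
halt.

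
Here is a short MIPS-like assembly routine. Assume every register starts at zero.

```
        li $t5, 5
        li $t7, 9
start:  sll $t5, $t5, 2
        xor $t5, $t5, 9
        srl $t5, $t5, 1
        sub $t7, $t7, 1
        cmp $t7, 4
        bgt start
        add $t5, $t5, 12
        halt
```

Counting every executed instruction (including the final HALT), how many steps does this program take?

after li $t5, 5: $t5=5
after li $t7, 9: $t7=9
after sll $t5, $t5, 2: $t5=5<<2=20
after xor $t5, $t5, 9: $t5=20^9=29
after srl $t5, $t5, 1: $t5=29>>1=14
after sub $t7, $t7, 1: $t7=9-1=8
cmp $t7, 4  (cmp 8,4)
bgt start: taken
after sll $t5, $t5, 2: $t5=14<<2=56
after xor $t5, $t5, 9: $t5=56^9=49
after srl $t5, $t5, 1: $t5=49>>1=24
after sub $t7, $t7, 1: $t7=8-1=7
cmp $t7, 4  (cmp 7,4)
bgt start: taken
after sll $t5, $t5, 2: $t5=24<<2=96
after xor $t5, $t5, 9: $t5=96^9=105
after srl $t5, $t5, 1: $t5=105>>1=52
after sub $t7, $t7, 1: $t7=7-1=6
cmp $t7, 4  (cmp 6,4)
bgt start: taken
after sll $t5, $t5, 2: $t5=52<<2=208
after xor $t5, $t5, 9: $t5=208^9=217
after srl $t5, $t5, 1: $t5=217>>1=108
after sub $t7, $t7, 1: $t7=6-1=5
cmp $t7, 4  (cmp 5,4)
bgt start: taken
after sll $t5, $t5, 2: $t5=108<<2=432
after xor $t5, $t5, 9: $t5=432^9=441
after srl $t5, $t5, 1: $t5=441>>1=220
after sub $t7, $t7, 1: $t7=5-1=4
cmp $t7, 4  (cmp 4,4)
bgt start: not taken
after add $t5, $t5, 12: $t5=220+12=232
halt.
Total executed instructions: 34.

34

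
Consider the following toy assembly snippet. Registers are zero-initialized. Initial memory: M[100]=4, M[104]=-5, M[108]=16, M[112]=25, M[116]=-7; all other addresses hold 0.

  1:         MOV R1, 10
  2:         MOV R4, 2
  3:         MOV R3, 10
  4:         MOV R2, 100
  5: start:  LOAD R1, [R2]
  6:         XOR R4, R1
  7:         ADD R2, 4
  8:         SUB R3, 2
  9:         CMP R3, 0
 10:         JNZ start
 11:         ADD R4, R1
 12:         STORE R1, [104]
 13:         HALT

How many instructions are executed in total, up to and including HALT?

MOV R1, 10 → R1=10
MOV R4, 2 → R4=2
MOV R3, 10 → R3=10
MOV R2, 100 → R2=100
LOAD R1, [R2] → R1=M[100]=4
XOR R4, R1 → R4=2^4=6
ADD R2, 4 → R2=100+4=104
SUB R3, 2 → R3=10-2=8
CMP R3, 0  (cmp 8,0)
JNZ start: taken
LOAD R1, [R2] → R1=M[104]=-5
XOR R4, R1 → R4=6^(-5)=-3
ADD R2, 4 → R2=104+4=108
SUB R3, 2 → R3=8-2=6
CMP R3, 0  (cmp 6,0)
JNZ start: taken
LOAD R1, [R2] → R1=M[108]=16
XOR R4, R1 → R4=(-3)^16=-19
ADD R2, 4 → R2=108+4=112
SUB R3, 2 → R3=6-2=4
CMP R3, 0  (cmp 4,0)
JNZ start: taken
LOAD R1, [R2] → R1=M[112]=25
XOR R4, R1 → R4=(-19)^25=-12
ADD R2, 4 → R2=112+4=116
SUB R3, 2 → R3=4-2=2
CMP R3, 0  (cmp 2,0)
JNZ start: taken
LOAD R1, [R2] → R1=M[116]=-7
XOR R4, R1 → R4=(-12)^(-7)=13
ADD R2, 4 → R2=116+4=120
SUB R3, 2 → R3=2-2=0
CMP R3, 0  (cmp 0,0)
JNZ start: not taken
ADD R4, R1 → R4=13+(-7)=6
STORE R1, [104] → M[104]=-7
halt.
Total executed instructions: 37.

37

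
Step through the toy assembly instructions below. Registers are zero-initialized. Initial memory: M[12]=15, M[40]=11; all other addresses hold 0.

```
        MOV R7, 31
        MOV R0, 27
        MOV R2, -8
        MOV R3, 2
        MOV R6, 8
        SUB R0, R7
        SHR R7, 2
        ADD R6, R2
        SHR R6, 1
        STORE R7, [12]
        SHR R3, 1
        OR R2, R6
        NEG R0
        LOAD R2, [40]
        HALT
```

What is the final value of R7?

7

after MOV R7, 31: R7=31
after MOV R0, 27: R0=27
after MOV R2, -8: R2=-8
after MOV R3, 2: R3=2
after MOV R6, 8: R6=8
after SUB R0, R7: R0=27-31=-4
after SHR R7, 2: R7=31>>2=7
after ADD R6, R2: R6=8+(-8)=0
after SHR R6, 1: R6=0>>1=0
STORE R7, [12] → M[12]=7
after SHR R3, 1: R3=2>>1=1
after OR R2, R6: R2=(-8)|0=-8
after NEG R0: R0=-(-4)=4
after LOAD R2, [40]: R2=M[40]=11
halt.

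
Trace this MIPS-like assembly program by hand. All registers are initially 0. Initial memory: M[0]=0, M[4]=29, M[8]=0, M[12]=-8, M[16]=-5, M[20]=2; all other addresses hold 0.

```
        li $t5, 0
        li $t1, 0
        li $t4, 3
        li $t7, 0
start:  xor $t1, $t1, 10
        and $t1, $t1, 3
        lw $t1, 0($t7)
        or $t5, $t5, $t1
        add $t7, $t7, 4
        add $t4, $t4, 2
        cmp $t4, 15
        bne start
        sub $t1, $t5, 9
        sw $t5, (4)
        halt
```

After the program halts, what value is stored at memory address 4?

-1

after li $t5, 0: $t5=0
after li $t1, 0: $t1=0
after li $t4, 3: $t4=3
after li $t7, 0: $t7=0
after xor $t1, $t1, 10: $t1=0^10=10
after and $t1, $t1, 3: $t1=10&3=2
after lw $t1, 0($t7): $t1=M[0]=0
after or $t5, $t5, $t1: $t5=0|0=0
after add $t7, $t7, 4: $t7=0+4=4
after add $t4, $t4, 2: $t4=3+2=5
cmp $t4, 15  (cmp 5,15)
bne start: taken
after xor $t1, $t1, 10: $t1=0^10=10
after and $t1, $t1, 3: $t1=10&3=2
after lw $t1, 0($t7): $t1=M[4]=29
after or $t5, $t5, $t1: $t5=0|29=29
after add $t7, $t7, 4: $t7=4+4=8
after add $t4, $t4, 2: $t4=5+2=7
cmp $t4, 15  (cmp 7,15)
bne start: taken
after xor $t1, $t1, 10: $t1=29^10=23
after and $t1, $t1, 3: $t1=23&3=3
after lw $t1, 0($t7): $t1=M[8]=0
after or $t5, $t5, $t1: $t5=29|0=29
after add $t7, $t7, 4: $t7=8+4=12
after add $t4, $t4, 2: $t4=7+2=9
cmp $t4, 15  (cmp 9,15)
bne start: taken
after xor $t1, $t1, 10: $t1=0^10=10
after and $t1, $t1, 3: $t1=10&3=2
after lw $t1, 0($t7): $t1=M[12]=-8
after or $t5, $t5, $t1: $t5=29|(-8)=-3
after add $t7, $t7, 4: $t7=12+4=16
after add $t4, $t4, 2: $t4=9+2=11
cmp $t4, 15  (cmp 11,15)
bne start: taken
after xor $t1, $t1, 10: $t1=(-8)^10=-14
after and $t1, $t1, 3: $t1=(-14)&3=2
after lw $t1, 0($t7): $t1=M[16]=-5
after or $t5, $t5, $t1: $t5=(-3)|(-5)=-1
after add $t7, $t7, 4: $t7=16+4=20
after add $t4, $t4, 2: $t4=11+2=13
cmp $t4, 15  (cmp 13,15)
bne start: taken
after xor $t1, $t1, 10: $t1=(-5)^10=-15
after and $t1, $t1, 3: $t1=(-15)&3=1
after lw $t1, 0($t7): $t1=M[20]=2
after or $t5, $t5, $t1: $t5=(-1)|2=-1
after add $t7, $t7, 4: $t7=20+4=24
after add $t4, $t4, 2: $t4=13+2=15
cmp $t4, 15  (cmp 15,15)
bne start: not taken
after sub $t1, $t5, 9: $t1=(-1)-9=-10
sw $t5, (4) → M[4]=-1
halt.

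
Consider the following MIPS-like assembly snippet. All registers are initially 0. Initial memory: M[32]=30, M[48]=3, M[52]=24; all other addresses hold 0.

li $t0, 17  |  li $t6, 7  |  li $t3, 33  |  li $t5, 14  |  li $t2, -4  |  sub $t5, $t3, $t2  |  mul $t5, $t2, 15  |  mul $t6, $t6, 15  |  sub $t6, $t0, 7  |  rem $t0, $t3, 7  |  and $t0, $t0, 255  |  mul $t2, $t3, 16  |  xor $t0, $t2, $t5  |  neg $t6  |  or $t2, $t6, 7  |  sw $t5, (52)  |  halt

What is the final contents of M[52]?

after li $t0, 17: $t0=17
after li $t6, 7: $t6=7
after li $t3, 33: $t3=33
after li $t5, 14: $t5=14
after li $t2, -4: $t2=-4
after sub $t5, $t3, $t2: $t5=33-(-4)=37
after mul $t5, $t2, 15: $t5=(-4)*15=-60
after mul $t6, $t6, 15: $t6=7*15=105
after sub $t6, $t0, 7: $t6=17-7=10
after rem $t0, $t3, 7: $t0=33%7=5
after and $t0, $t0, 255: $t0=5&255=5
after mul $t2, $t3, 16: $t2=33*16=528
after xor $t0, $t2, $t5: $t0=528^(-60)=-556
after neg $t6: $t6=-(10)=-10
after or $t2, $t6, 7: $t2=(-10)|7=-9
sw $t5, (52) → M[52]=-60
halt.

-60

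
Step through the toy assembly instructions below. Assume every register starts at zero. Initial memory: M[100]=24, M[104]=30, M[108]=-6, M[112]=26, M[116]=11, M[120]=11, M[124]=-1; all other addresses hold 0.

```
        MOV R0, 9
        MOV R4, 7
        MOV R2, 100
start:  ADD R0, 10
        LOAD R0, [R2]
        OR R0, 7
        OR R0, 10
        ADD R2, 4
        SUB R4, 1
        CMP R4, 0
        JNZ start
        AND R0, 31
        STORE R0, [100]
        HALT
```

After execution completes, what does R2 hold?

after MOV R0, 9: R0=9
after MOV R4, 7: R4=7
after MOV R2, 100: R2=100
after ADD R0, 10: R0=9+10=19
after LOAD R0, [R2]: R0=M[100]=24
after OR R0, 7: R0=24|7=31
after OR R0, 10: R0=31|10=31
after ADD R2, 4: R2=100+4=104
after SUB R4, 1: R4=7-1=6
CMP R4, 0  (cmp 6,0)
JNZ start: taken
after ADD R0, 10: R0=31+10=41
after LOAD R0, [R2]: R0=M[104]=30
after OR R0, 7: R0=30|7=31
after OR R0, 10: R0=31|10=31
after ADD R2, 4: R2=104+4=108
after SUB R4, 1: R4=6-1=5
CMP R4, 0  (cmp 5,0)
JNZ start: taken
after ADD R0, 10: R0=31+10=41
after LOAD R0, [R2]: R0=M[108]=-6
after OR R0, 7: R0=(-6)|7=-1
after OR R0, 10: R0=(-1)|10=-1
after ADD R2, 4: R2=108+4=112
after SUB R4, 1: R4=5-1=4
CMP R4, 0  (cmp 4,0)
JNZ start: taken
after ADD R0, 10: R0=(-1)+10=9
after LOAD R0, [R2]: R0=M[112]=26
after OR R0, 7: R0=26|7=31
after OR R0, 10: R0=31|10=31
after ADD R2, 4: R2=112+4=116
after SUB R4, 1: R4=4-1=3
CMP R4, 0  (cmp 3,0)
JNZ start: taken
after ADD R0, 10: R0=31+10=41
after LOAD R0, [R2]: R0=M[116]=11
after OR R0, 7: R0=11|7=15
after OR R0, 10: R0=15|10=15
after ADD R2, 4: R2=116+4=120
after SUB R4, 1: R4=3-1=2
CMP R4, 0  (cmp 2,0)
JNZ start: taken
after ADD R0, 10: R0=15+10=25
after LOAD R0, [R2]: R0=M[120]=11
after OR R0, 7: R0=11|7=15
after OR R0, 10: R0=15|10=15
after ADD R2, 4: R2=120+4=124
after SUB R4, 1: R4=2-1=1
CMP R4, 0  (cmp 1,0)
JNZ start: taken
after ADD R0, 10: R0=15+10=25
after LOAD R0, [R2]: R0=M[124]=-1
after OR R0, 7: R0=(-1)|7=-1
after OR R0, 10: R0=(-1)|10=-1
after ADD R2, 4: R2=124+4=128
after SUB R4, 1: R4=1-1=0
CMP R4, 0  (cmp 0,0)
JNZ start: not taken
after AND R0, 31: R0=(-1)&31=31
STORE R0, [100] → M[100]=31
halt.

128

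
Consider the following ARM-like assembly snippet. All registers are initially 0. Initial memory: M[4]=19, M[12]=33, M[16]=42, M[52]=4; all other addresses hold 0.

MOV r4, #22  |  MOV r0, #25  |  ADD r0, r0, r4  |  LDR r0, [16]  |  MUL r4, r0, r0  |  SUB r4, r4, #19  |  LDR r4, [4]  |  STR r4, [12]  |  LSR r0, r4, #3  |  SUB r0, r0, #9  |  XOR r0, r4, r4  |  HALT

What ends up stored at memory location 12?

19

after MOV r4, #22: r4=22
after MOV r0, #25: r0=25
after ADD r0, r0, r4: r0=25+22=47
after LDR r0, [16]: r0=M[16]=42
after MUL r4, r0, r0: r4=42*42=1764
after SUB r4, r4, #19: r4=1764-19=1745
after LDR r4, [4]: r4=M[4]=19
STR r4, [12] → M[12]=19
after LSR r0, r4, #3: r0=19>>3=2
after SUB r0, r0, #9: r0=2-9=-7
after XOR r0, r4, r4: r0=19^19=0
halt.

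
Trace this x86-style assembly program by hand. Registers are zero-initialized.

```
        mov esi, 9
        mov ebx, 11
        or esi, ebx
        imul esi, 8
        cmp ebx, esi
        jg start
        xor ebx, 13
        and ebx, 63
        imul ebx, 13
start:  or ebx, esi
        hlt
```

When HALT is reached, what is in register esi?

88

after mov esi, 9: esi=9
after mov ebx, 11: ebx=11
after or esi, ebx: esi=9|11=11
after imul esi, 8: esi=11*8=88
cmp ebx, esi  (cmp 11,88)
jg start: not taken
after xor ebx, 13: ebx=11^13=6
after and ebx, 63: ebx=6&63=6
after imul ebx, 13: ebx=6*13=78
after or ebx, esi: ebx=78|88=94
halt.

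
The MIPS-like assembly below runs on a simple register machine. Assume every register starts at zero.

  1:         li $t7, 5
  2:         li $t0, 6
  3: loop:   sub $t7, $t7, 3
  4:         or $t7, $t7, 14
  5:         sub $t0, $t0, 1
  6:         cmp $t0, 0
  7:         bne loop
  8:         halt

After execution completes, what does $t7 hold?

15

li $t7, 5 → $t7=5
li $t0, 6 → $t0=6
sub $t7, $t7, 3 → $t7=5-3=2
or $t7, $t7, 14 → $t7=2|14=14
sub $t0, $t0, 1 → $t0=6-1=5
cmp $t0, 0  (cmp 5,0)
bne loop: taken
sub $t7, $t7, 3 → $t7=14-3=11
or $t7, $t7, 14 → $t7=11|14=15
sub $t0, $t0, 1 → $t0=5-1=4
cmp $t0, 0  (cmp 4,0)
bne loop: taken
sub $t7, $t7, 3 → $t7=15-3=12
or $t7, $t7, 14 → $t7=12|14=14
sub $t0, $t0, 1 → $t0=4-1=3
cmp $t0, 0  (cmp 3,0)
bne loop: taken
sub $t7, $t7, 3 → $t7=14-3=11
or $t7, $t7, 14 → $t7=11|14=15
sub $t0, $t0, 1 → $t0=3-1=2
cmp $t0, 0  (cmp 2,0)
bne loop: taken
sub $t7, $t7, 3 → $t7=15-3=12
or $t7, $t7, 14 → $t7=12|14=14
sub $t0, $t0, 1 → $t0=2-1=1
cmp $t0, 0  (cmp 1,0)
bne loop: taken
sub $t7, $t7, 3 → $t7=14-3=11
or $t7, $t7, 14 → $t7=11|14=15
sub $t0, $t0, 1 → $t0=1-1=0
cmp $t0, 0  (cmp 0,0)
bne loop: not taken
halt.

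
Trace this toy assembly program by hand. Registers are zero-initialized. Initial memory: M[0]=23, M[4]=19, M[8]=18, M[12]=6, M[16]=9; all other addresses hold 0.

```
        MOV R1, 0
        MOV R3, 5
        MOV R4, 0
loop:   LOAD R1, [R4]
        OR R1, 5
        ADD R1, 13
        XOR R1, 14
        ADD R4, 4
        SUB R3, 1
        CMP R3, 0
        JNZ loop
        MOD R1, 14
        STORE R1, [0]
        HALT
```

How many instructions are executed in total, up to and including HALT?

46

R1=0
R3=5
R4=0
R1=M[0]=23
R1=23|5=23
R1=23+13=36
R1=36^14=42
R4=0+4=4
R3=5-1=4
CMP R3, 0  (cmp 4,0)
JNZ loop: taken
R1=M[4]=19
R1=19|5=23
R1=23+13=36
R1=36^14=42
R4=4+4=8
R3=4-1=3
CMP R3, 0  (cmp 3,0)
JNZ loop: taken
R1=M[8]=18
R1=18|5=23
R1=23+13=36
R1=36^14=42
R4=8+4=12
R3=3-1=2
CMP R3, 0  (cmp 2,0)
JNZ loop: taken
R1=M[12]=6
R1=6|5=7
R1=7+13=20
R1=20^14=26
R4=12+4=16
R3=2-1=1
CMP R3, 0  (cmp 1,0)
JNZ loop: taken
R1=M[16]=9
R1=9|5=13
R1=13+13=26
R1=26^14=20
R4=16+4=20
R3=1-1=0
CMP R3, 0  (cmp 0,0)
JNZ loop: not taken
R1=20%14=6
STORE R1, [0] → M[0]=6
halt.
Total executed instructions: 46.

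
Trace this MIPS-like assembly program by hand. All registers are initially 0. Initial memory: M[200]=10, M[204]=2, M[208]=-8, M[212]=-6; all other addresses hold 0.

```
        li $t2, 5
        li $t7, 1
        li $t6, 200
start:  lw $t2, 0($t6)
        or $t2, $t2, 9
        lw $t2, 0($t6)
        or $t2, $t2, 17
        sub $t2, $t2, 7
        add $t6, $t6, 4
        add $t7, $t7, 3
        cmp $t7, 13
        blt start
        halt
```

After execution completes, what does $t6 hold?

216

li $t2, 5 → $t2=5
li $t7, 1 → $t7=1
li $t6, 200 → $t6=200
lw $t2, 0($t6) → $t2=M[200]=10
or $t2, $t2, 9 → $t2=10|9=11
lw $t2, 0($t6) → $t2=M[200]=10
or $t2, $t2, 17 → $t2=10|17=27
sub $t2, $t2, 7 → $t2=27-7=20
add $t6, $t6, 4 → $t6=200+4=204
add $t7, $t7, 3 → $t7=1+3=4
cmp $t7, 13  (cmp 4,13)
blt start: taken
lw $t2, 0($t6) → $t2=M[204]=2
or $t2, $t2, 9 → $t2=2|9=11
lw $t2, 0($t6) → $t2=M[204]=2
or $t2, $t2, 17 → $t2=2|17=19
sub $t2, $t2, 7 → $t2=19-7=12
add $t6, $t6, 4 → $t6=204+4=208
add $t7, $t7, 3 → $t7=4+3=7
cmp $t7, 13  (cmp 7,13)
blt start: taken
lw $t2, 0($t6) → $t2=M[208]=-8
or $t2, $t2, 9 → $t2=(-8)|9=-7
lw $t2, 0($t6) → $t2=M[208]=-8
or $t2, $t2, 17 → $t2=(-8)|17=-7
sub $t2, $t2, 7 → $t2=(-7)-7=-14
add $t6, $t6, 4 → $t6=208+4=212
add $t7, $t7, 3 → $t7=7+3=10
cmp $t7, 13  (cmp 10,13)
blt start: taken
lw $t2, 0($t6) → $t2=M[212]=-6
or $t2, $t2, 9 → $t2=(-6)|9=-5
lw $t2, 0($t6) → $t2=M[212]=-6
or $t2, $t2, 17 → $t2=(-6)|17=-5
sub $t2, $t2, 7 → $t2=(-5)-7=-12
add $t6, $t6, 4 → $t6=212+4=216
add $t7, $t7, 3 → $t7=10+3=13
cmp $t7, 13  (cmp 13,13)
blt start: not taken
halt.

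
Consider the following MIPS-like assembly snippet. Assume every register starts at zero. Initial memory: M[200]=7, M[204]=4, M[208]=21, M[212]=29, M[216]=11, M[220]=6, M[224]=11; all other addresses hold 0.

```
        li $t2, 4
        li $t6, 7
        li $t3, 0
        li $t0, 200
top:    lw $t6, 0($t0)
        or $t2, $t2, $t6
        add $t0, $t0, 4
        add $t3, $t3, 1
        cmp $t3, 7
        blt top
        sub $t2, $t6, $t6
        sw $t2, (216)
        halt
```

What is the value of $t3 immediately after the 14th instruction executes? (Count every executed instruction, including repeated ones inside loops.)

after li $t2, 4: $t2=4
after li $t6, 7: $t6=7
after li $t3, 0: $t3=0
after li $t0, 200: $t0=200
after lw $t6, 0($t0): $t6=M[200]=7
after or $t2, $t2, $t6: $t2=4|7=7
after add $t0, $t0, 4: $t0=200+4=204
after add $t3, $t3, 1: $t3=0+1=1
cmp $t3, 7  (cmp 1,7)
blt top: taken
after lw $t6, 0($t0): $t6=M[204]=4
after or $t2, $t2, $t6: $t2=7|4=7
after add $t0, $t0, 4: $t0=204+4=208
after add $t3, $t3, 1: $t3=1+1=2
After step 14: $t3 = 2.

2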